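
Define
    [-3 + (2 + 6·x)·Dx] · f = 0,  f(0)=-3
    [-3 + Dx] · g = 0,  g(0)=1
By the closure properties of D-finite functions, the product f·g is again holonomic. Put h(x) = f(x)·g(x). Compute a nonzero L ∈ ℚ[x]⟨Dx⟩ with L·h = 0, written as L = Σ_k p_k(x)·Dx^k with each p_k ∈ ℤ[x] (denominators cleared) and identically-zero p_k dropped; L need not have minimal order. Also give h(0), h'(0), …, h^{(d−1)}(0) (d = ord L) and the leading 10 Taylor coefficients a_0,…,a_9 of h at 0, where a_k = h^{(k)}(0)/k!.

f: a_k = -3, -9/2, 27/8, -81/16, 1215/128, -5103/256, 45927/1024, -216513/2048, 8444007/32768, -42220035/65536, …
g: a_k = 1, 3, 9/2, 9/2, 27/8, 81/40, 81/80, 243/560, 729/4480, 243/4480, …
Product ⇒ symmetric product L₀, ord ≤ 1.
L = (-9 - 18·x) + (2 + 6·x)·Dx  (order 1).
h: a_k = -3, -27/2, -189/8, -459/16, -2673/128, -26001/1280, 21627/5120, -2456001/71680, 86498037/1146880, -64773837/327680, …
ICs: h(0) = -3.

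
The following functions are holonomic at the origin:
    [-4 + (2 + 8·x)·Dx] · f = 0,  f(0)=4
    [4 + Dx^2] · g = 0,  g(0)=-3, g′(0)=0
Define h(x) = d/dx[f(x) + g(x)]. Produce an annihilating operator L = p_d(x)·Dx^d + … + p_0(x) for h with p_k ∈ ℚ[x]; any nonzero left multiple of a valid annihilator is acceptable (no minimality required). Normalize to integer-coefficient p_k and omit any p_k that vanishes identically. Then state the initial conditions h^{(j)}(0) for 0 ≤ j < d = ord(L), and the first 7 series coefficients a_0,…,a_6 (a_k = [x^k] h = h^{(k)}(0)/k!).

f: a_k = 4, 8, -8, 16, -40, 112, -336, …
g: a_k = -3, 0, 6, 0, -2, 0, 4/15, …
Sum ⇒ L₀ = lclm(L_f,L_g) in ℚ(x)⟨Dx⟩.
Derive L from L₀ (diff closure).
L = (-32 - 16·x - 32·x^2) + (-4 - 24·x - 48·x^2 - 64·x^3)·Dx + (-8 - 4·x - 8·x^2)·Dx^2 + (-1 - 6·x - 12·x^2 - 16·x^3)·Dx^3  (order 3).
h: a_k = 8, -4, 48, -168, 560, -10072/5, 7392, …
ICs: h(0) = 8, h′(0) = -4, h′′(0) = 96.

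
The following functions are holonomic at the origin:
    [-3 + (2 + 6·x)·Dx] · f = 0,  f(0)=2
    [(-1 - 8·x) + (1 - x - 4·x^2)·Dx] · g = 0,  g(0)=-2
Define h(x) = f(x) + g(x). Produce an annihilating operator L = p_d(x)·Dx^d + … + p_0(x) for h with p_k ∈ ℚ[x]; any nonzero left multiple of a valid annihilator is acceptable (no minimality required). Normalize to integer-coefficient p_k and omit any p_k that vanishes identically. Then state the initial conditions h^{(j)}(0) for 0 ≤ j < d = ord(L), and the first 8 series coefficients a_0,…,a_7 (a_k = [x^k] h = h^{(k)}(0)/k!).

f: a_k = 2, 3, -9/4, 27/8, -405/64, 1701/128, -15309/512, 72171/1024, …
g: a_k = -2, -2, -10, -18, -58, -130, -362, -882, …
f+g: L₀ = lclm(L_f,L_g), ord ≤ 1+1.
L = (69 + 387·x + 900·x^2 + 1440·x^3) + (-49 - 318·x - 1257·x^2 - 3240·x^3 - 3600·x^4)·Dx + (-2 + 46·x + 234·x^2 - 86·x^3 - 1440·x^4 - 1440·x^5)·Dx^2  (order 2).
h: a_k = 0, 1, -49/4, -117/8, -4117/64, -14939/128, -200653/512, -830997/1024, …
ICs: h(0) = 0, h′(0) = 1.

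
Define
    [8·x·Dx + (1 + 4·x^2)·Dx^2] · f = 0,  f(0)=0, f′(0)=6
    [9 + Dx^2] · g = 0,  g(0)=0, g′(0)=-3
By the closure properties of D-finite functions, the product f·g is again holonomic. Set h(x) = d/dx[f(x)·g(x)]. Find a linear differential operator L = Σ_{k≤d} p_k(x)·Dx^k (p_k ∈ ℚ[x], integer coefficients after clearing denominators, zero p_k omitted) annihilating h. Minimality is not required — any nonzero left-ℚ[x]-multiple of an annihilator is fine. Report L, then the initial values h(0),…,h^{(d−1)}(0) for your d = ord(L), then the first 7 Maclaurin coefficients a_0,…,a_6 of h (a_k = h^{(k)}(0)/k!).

L = (134325 + 1685016·x^2 + 9665136·x^4 + 17604864·x^6 + 22954752·x^8 + 28366848·x^10 + 26873856·x^12) + (77328·x + 1187136·x^3 + 5460480·x^5 + 10782720·x^7 + 14929920·x^9 + 11943936·x^11)·Dx + (17850 + 242160·x^2 + 1468896·x^4 + 3414528·x^6 + 5764608·x^8 + 7630848·x^10 + 5971968·x^12)·Dx^2 + (8592·x + 131904·x^3 + 606720·x^5 + 1198080·x^7 + 1658880·x^9 + 1327104·x^11)·Dx^3 + (325 + 6104·x^2 + 43888·x^4 + 162048·x^6 + 357120·x^8 + 497664·x^10 + 331776·x^12)·Dx^4  (order 4).
h: a_k = 0, -36, 0, 204, 0, -1269/2, 0, …
ICs: h(0) = 0, h′(0) = -36, h′′(0) = 0, h′′′(0) = 1224.

f: a_k = 0, 6, 0, -8, 0, 96/5, 0, …
g: a_k = 0, -3, 0, 9/2, 0, -81/40, 0, …
f·g: L₀ = L_f ⊗_s L_g, ord ≤ 2·2.
Differentiate: ansatz ord ≤ ord L₀ ⇒ L.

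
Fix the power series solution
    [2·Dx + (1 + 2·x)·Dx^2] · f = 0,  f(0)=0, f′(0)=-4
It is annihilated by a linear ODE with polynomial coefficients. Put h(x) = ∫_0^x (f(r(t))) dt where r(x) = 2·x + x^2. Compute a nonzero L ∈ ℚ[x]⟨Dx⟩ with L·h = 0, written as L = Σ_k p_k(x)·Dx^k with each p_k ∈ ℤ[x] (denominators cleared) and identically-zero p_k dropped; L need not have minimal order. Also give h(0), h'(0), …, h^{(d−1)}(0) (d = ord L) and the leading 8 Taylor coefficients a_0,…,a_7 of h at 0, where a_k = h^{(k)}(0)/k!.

L = (3 + 4·x + 2·x^2)·Dx^2 + (1 + 5·x + 6·x^2 + 2·x^3)·Dx^3  (order 3).
h: a_k = 0, 0, -4, 4, -20/3, 68/5, -464/15, 528/7, …
ICs: h(0) = 0, h′(0) = 0, h′′(0) = -8.

f: a_k = 0, -4, 4, -16/3, 8, -64/5, 64/3, -256/7, …
Change of var in L_f (x↦r) gives L₀.
∫: right-multiply L₀ by Dx.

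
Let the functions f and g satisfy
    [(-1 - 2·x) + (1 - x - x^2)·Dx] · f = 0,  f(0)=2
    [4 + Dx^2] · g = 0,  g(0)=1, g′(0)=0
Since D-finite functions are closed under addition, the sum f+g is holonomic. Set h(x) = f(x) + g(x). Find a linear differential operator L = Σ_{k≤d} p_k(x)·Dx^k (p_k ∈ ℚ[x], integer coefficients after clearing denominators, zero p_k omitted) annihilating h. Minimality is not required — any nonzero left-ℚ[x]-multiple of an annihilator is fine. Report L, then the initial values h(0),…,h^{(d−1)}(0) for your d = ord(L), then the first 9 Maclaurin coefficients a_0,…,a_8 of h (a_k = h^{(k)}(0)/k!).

L = (44 + 96·x + 32·x^2 + 48·x^3 + 40·x^4 + 16·x^5) + (-16 + 20·x + 8·x^2 - 16·x^3 + 12·x^4 + 24·x^5 + 8·x^6)·Dx + (11 + 24·x + 8·x^2 + 12·x^3 + 10·x^4 + 4·x^5)·Dx^2 + (-4 + 5·x + 2·x^2 - 4·x^3 + 3·x^4 + 6·x^5 + 2·x^6)·Dx^3  (order 3).
h: a_k = 3, 2, 2, 6, 32/3, 16, 1166/45, 42, 21422/315, …
ICs: h(0) = 3, h′(0) = 2, h′′(0) = 4.

f: a_k = 2, 2, 4, 6, 10, 16, 26, 42, 68, …
g: a_k = 1, 0, -2, 0, 2/3, 0, -4/45, 0, 2/315, …
h₀=f+g: left-lcm gives L₀, ord ≤ 3.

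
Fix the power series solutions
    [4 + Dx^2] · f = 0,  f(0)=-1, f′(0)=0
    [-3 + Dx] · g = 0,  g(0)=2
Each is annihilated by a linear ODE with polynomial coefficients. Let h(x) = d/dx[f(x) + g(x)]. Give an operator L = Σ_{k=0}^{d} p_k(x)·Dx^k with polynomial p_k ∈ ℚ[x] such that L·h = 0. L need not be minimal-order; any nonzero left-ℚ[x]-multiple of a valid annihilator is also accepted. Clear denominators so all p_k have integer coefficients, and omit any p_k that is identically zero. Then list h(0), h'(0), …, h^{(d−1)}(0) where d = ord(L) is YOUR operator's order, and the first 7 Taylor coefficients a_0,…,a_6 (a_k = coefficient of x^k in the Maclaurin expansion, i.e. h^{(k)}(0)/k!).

f: a_k = -1, 0, 2, 0, -2/3, 0, 4/45, …
g: a_k = 2, 6, 9, 9, 27/4, 81/20, 81/40, …
f+g: L₀ = lclm(L_f,L_g), ord ≤ 2+1.
h₀' ⇒ L via d/dx closure of L₀.
L = 12 - 4·Dx + 3·Dx^2 - Dx^3  (order 3).
h: a_k = 6, 22, 27, 73/3, 81/4, 761/60, 243/40, …
ICs: h(0) = 6, h′(0) = 22, h′′(0) = 54.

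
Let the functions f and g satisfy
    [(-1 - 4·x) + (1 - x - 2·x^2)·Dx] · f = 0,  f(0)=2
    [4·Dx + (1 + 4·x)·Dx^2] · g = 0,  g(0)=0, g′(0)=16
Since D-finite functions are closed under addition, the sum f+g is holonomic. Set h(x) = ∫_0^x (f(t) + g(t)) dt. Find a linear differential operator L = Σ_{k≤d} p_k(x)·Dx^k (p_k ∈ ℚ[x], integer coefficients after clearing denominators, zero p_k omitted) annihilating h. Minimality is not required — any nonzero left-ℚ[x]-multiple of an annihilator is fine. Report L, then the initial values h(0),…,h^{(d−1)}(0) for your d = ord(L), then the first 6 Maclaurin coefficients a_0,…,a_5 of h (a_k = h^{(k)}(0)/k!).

L = (156 + 624·x + 1440·x^2 + 768·x^3 + 768·x^4)·Dx^2 + (-1 + 160·x + 1064·x^2 + 1952·x^3 + 1600·x^4 + 1280·x^5)·Dx^3 + (-5 - 39·x - 66·x^2 + 80·x^3 + 240·x^4 + 384·x^5 + 256·x^6)·Dx^4  (order 4).
h: a_k = 0, 2, 9, -26/3, 143/6, -234/5, …
ICs: h(0) = 0, h′(0) = 2, h′′(0) = 18, h′′′(0) = -52.

f: a_k = 2, 2, 6, 10, 22, 42, …
g: a_k = 0, 16, -32, 256/3, -256, 4096/5, …
f+g: L₀ = lclm(L_f,L_g), ord ≤ 1+2.
h=∫₀ˣh₀: take L = L₀·Dx.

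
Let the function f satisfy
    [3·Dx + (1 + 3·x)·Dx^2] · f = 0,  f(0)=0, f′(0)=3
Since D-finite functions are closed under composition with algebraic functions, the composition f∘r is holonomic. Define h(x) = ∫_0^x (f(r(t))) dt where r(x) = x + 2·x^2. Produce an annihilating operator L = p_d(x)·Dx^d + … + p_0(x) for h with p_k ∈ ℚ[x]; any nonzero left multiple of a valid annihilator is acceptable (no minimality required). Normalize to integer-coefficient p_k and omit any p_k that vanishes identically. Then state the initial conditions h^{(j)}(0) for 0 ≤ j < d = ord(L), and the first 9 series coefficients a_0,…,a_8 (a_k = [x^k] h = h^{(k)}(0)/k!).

f: a_k = 0, 3, -9/2, 9, -81/4, 243/5, -243/2, 2187/7, -6561/8, …
Substitute x→r, Dx→(1/r')Dx; clear ⇒ L₀.
h=∫₀ˣh₀: take L = L₀·Dx.
L = (-1 + 12·x + 24·x^2)·Dx^2 + (1 + 7·x + 18·x^2 + 24·x^3)·Dx^3  (order 3).
h: a_k = 0, 0, 3/2, 1/2, -9/4, 63/20, -9/10, -99/14, 1053/56, …
ICs: h(0) = 0, h′(0) = 0, h′′(0) = 3.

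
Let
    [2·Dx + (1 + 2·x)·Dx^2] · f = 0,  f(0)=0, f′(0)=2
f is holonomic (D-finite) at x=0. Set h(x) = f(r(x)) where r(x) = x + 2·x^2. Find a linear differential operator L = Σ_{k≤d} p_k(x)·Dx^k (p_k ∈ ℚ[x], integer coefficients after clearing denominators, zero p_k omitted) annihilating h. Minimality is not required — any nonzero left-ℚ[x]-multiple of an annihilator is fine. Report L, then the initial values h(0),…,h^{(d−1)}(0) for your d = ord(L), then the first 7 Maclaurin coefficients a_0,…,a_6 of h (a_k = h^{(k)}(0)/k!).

L = (-2 + 8·x + 16·x^2)·Dx + (1 + 6·x + 12·x^2 + 16·x^3)·Dx^2  (order 2).
h: a_k = 0, 2, 2, -16/3, 4, 32/5, -64/3, …
ICs: h(0) = 0, h′(0) = 2.

f: a_k = 0, 2, -2, 8/3, -4, 32/5, -32/3, …
L₀ from L_f via x↦r, Dx↦r'^{-1}Dx.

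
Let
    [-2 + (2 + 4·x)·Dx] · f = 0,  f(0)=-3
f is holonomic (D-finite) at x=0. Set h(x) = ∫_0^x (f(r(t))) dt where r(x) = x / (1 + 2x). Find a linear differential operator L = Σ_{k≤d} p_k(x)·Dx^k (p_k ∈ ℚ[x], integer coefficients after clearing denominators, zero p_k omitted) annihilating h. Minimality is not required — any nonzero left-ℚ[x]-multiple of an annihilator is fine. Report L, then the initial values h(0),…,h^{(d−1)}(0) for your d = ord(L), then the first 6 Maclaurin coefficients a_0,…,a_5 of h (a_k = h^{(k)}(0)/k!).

f: a_k = -3, -3, 3/2, -3/2, 15/8, -21/8, …
Change of var in L_f (x↦r) gives L₀.
Integrate: L := L₀·Dx.
L = -Dx + (1 + 6·x + 8·x^2)·Dx^2  (order 2).
h: a_k = 0, -3, -3/2, 5/2, -39/8, 423/40, …
ICs: h(0) = 0, h′(0) = -3.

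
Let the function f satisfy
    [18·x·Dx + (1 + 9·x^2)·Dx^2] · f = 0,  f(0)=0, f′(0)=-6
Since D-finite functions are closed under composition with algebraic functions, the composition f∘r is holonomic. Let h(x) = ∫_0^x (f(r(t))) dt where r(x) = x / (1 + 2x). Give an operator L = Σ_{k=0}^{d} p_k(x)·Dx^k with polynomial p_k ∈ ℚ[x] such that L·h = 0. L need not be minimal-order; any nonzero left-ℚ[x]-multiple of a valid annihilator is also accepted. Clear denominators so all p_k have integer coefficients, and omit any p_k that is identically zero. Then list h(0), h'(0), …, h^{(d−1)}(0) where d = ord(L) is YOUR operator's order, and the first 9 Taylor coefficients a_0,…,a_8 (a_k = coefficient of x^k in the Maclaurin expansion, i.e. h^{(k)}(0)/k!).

L = (4 + 26·x)·Dx^2 + (1 + 4·x + 13·x^2)·Dx^3  (order 3).
h: a_k = 0, 0, -3, 4, -3/2, -12, 199/5, -276/7, -4449/28, …
ICs: h(0) = 0, h′(0) = 0, h′′(0) = -6.

f: a_k = 0, -6, 0, 18, 0, -486/5, 0, 4374/7, 0, …
L₀ from L_f via x↦r, Dx↦r'^{-1}Dx.
Integrate: L := L₀·Dx.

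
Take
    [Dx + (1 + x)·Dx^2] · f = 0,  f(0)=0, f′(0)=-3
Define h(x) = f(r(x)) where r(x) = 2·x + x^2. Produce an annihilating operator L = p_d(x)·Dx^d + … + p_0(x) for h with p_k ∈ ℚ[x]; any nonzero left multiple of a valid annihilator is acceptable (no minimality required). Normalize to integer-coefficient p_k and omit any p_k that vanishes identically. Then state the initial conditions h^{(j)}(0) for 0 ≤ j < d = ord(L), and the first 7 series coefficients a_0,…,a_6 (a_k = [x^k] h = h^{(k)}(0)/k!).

f: a_k = 0, -3, 3/2, -1, 3/4, -3/5, 1/2, …
Change of var in L_f (x↦r) gives L₀.
L = Dx + (1 + x)·Dx^2  (order 2).
h: a_k = 0, -6, 3, -2, 3/2, -6/5, 1, …
ICs: h(0) = 0, h′(0) = -6.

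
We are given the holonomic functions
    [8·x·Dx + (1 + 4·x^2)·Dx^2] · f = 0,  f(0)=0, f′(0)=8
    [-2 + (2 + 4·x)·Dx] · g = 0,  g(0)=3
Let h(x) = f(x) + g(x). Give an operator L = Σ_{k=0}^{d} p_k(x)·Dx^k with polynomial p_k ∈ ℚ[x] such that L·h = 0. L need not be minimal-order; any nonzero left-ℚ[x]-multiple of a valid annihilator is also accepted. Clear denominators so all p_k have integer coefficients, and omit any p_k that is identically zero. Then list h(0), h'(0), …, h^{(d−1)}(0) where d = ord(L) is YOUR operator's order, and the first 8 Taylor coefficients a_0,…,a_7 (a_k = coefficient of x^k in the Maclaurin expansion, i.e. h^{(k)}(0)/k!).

L = (-8 - 40·x + 96·x^2 + 96·x^3)·Dx + (-11 - 32·x + 40·x^2 + 384·x^3 + 336·x^4)·Dx^2 + (-1 + 6·x + 24·x^2 + 48·x^3 + 112·x^4 + 96·x^5)·Dx^3  (order 3).
h: a_k = 3, 11, -3/2, -55/6, -15/8, 1129/40, -63/16, -7499/112, …
ICs: h(0) = 3, h′(0) = 11, h′′(0) = -3.

f: a_k = 0, 8, 0, -32/3, 0, 128/5, 0, -512/7, …
g: a_k = 3, 3, -3/2, 3/2, -15/8, 21/8, -63/16, 99/16, …
Sum ⇒ L₀ = lclm(L_f,L_g) in ℚ(x)⟨Dx⟩.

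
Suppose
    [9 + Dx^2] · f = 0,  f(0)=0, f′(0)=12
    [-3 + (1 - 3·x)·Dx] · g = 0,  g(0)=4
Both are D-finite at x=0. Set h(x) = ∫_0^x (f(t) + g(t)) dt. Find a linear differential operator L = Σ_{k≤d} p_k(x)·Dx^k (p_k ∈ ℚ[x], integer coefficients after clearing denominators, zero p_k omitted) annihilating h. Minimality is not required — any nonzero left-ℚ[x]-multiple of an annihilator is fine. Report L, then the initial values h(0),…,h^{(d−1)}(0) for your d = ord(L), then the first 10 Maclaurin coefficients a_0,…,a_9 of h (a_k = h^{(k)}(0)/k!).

L = (-63 + 54·x - 81·x^2)·Dx + (9 - 45·x + 81·x^2 - 81·x^3)·Dx^2 + (-7 + 6·x - 9·x^2)·Dx^3 + (1 - 5·x + 9·x^2 - 9·x^3)·Dx^4  (order 4).
h: a_k = 0, 4, 12, 12, 45/2, 324/5, 3267/20, 2916/7, 1224477/1120, 2916, …
ICs: h(0) = 0, h′(0) = 4, h′′(0) = 24, h′′′(0) = 72.

f: a_k = 0, 12, 0, -18, 0, 81/10, 0, -243/140, 0, 243/1120, …
g: a_k = 4, 12, 36, 108, 324, 972, 2916, 8748, 26244, 78732, …
h₀=f+g: left-lcm gives L₀, ord ≤ 3.
h=∫₀ˣh₀: take L = L₀·Dx.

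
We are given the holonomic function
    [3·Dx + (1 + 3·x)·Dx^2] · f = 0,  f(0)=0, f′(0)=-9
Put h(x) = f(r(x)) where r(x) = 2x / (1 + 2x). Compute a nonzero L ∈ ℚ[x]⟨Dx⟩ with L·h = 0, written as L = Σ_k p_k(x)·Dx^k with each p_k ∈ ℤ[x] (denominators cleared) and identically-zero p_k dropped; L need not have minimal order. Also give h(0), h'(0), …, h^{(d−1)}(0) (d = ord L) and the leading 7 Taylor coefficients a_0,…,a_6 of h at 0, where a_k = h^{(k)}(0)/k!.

L = (10 + 32·x)·Dx + (1 + 10·x + 16·x^2)·Dx^2  (order 2).
h: a_k = 0, -18, 90, -504, 3060, -98208/5, 131040, …
ICs: h(0) = 0, h′(0) = -18.

f: a_k = 0, -9, 27/2, -27, 243/4, -729/5, 729/2, …
Change of var in L_f (x↦r) gives L₀.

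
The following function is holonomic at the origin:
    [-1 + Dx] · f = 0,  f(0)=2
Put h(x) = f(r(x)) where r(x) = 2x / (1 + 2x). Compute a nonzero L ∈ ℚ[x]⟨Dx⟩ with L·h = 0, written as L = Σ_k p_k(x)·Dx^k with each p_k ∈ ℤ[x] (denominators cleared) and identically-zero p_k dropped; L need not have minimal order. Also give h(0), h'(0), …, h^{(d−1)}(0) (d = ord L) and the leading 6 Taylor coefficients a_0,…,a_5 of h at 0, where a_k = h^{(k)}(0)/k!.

f: a_k = 2, 2, 1, 1/3, 1/12, 1/60, …
f∘r: x↦r, Dx↦Dx/r' in L_f ⇒ L₀.
L = -2 + (1 + 4·x + 4·x^2)·Dx  (order 1).
h: a_k = 2, 4, -4, 8/3, 4/3, -152/15, …
ICs: h(0) = 2.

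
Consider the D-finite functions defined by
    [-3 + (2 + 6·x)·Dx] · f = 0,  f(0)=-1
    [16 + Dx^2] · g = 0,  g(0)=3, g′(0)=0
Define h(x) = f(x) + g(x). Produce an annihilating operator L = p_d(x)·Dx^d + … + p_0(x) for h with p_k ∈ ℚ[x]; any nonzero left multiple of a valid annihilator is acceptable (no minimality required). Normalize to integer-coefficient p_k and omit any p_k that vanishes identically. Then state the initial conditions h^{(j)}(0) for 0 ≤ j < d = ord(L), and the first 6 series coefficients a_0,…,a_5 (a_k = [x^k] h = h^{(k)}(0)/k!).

L = (-4368 - 18432·x - 27648·x^2) + (1760 + 17568·x + 55296·x^2 + 55296·x^3)·Dx + (-273 - 1152·x - 1728·x^2)·Dx^2 + (110 + 1098·x + 3456·x^2 + 3456·x^3)·Dx^3  (order 3).
h: a_k = 2, -3/2, -183/8, -27/16, 4501/128, -1701/256, …
ICs: h(0) = 2, h′(0) = -3/2, h′′(0) = -183/4.

f: a_k = -1, -3/2, 9/8, -27/16, 405/128, -1701/256, …
g: a_k = 3, 0, -24, 0, 32, 0, …
h₀=f+g: left-lcm gives L₀, ord ≤ 3.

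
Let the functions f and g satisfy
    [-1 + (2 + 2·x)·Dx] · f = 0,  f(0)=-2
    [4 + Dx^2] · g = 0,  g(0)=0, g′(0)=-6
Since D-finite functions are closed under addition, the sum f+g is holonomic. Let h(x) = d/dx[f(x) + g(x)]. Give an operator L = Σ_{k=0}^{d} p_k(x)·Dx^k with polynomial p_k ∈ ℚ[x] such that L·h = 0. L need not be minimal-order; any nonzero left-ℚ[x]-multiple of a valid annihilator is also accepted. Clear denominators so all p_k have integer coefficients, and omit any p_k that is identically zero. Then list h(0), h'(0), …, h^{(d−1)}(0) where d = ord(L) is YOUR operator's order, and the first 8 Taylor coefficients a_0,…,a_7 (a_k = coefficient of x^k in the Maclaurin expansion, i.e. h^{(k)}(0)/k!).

f: a_k = -2, -1, 1/4, -1/8, 5/64, -7/128, 21/512, -33/1024, …
g: a_k = 0, -6, 0, 4, 0, -4/5, 0, 8/105, …
Sum ⇒ L₀ = lclm(L_f,L_g) in ℚ(x)⟨Dx⟩.
h₀' ⇒ L via d/dx closure of L₀.
L = (-124 - 128·x - 64·x^2) + (-152 - 408·x - 384·x^2 - 128·x^3)·Dx + (-31 - 32·x - 16·x^2)·Dx^2 + (-38 - 102·x - 96·x^2 - 32·x^3)·Dx^3  (order 3).
h: a_k = -7, 1/2, 93/8, 5/16, -547/128, 63/256, 4727/15360, 429/2048, …
ICs: h(0) = -7, h′(0) = 1/2, h′′(0) = 93/4.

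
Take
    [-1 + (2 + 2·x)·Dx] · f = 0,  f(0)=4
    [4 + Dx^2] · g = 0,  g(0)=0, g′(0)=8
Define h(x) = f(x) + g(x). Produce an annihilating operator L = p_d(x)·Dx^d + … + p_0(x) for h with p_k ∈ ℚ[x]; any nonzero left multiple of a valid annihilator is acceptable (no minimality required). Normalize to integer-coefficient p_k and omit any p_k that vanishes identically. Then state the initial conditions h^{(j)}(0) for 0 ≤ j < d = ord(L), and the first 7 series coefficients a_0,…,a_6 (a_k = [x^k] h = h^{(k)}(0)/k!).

L = (-76 - 128·x - 64·x^2) + (120 + 376·x + 384·x^2 + 128·x^3)·Dx + (-19 - 32·x - 16·x^2)·Dx^2 + (30 + 94·x + 96·x^2 + 32·x^3)·Dx^3  (order 3).
h: a_k = 4, 10, -1/2, -61/12, -5/32, 1129/960, -21/256, …
ICs: h(0) = 4, h′(0) = 10, h′′(0) = -1.

f: a_k = 4, 2, -1/2, 1/4, -5/32, 7/64, -21/256, …
g: a_k = 0, 8, 0, -16/3, 0, 16/15, 0, …
f+g: L₀ = lclm(L_f,L_g), ord ≤ 1+2.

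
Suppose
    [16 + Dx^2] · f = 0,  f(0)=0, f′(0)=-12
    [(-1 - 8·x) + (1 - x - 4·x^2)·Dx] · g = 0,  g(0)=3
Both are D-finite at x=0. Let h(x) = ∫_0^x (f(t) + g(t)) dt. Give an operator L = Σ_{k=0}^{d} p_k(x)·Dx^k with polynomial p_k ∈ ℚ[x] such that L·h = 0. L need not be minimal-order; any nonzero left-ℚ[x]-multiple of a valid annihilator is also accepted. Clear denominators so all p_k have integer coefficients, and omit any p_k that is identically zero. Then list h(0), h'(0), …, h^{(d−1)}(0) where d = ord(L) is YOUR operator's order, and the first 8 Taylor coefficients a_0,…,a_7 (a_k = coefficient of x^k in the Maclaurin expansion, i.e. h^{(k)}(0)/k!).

f: a_k = 0, -12, 0, 32, 0, -128/5, 0, 1024/105, …
g: a_k = 3, 3, 15, 27, 87, 195, 543, 1323, …
Sum ⇒ L₀ = lclm(L_f,L_g) in ℚ(x)⟨Dx⟩.
h=∫₀ˣh₀: take L = L₀·Dx.
L = (-560 - 4608·x - 1664·x^2 - 6144·x^3 - 10240·x^4 - 16384·x^5)·Dx + (208 - 272·x - 896·x^2 + 1408·x^3 + 1536·x^4 - 6144·x^5 - 8192·x^6)·Dx^2 + (-35 - 288·x - 104·x^2 - 384·x^3 - 640·x^4 - 1024·x^5)·Dx^3 + (13 - 17·x - 56·x^2 + 88·x^3 + 96·x^4 - 384·x^5 - 512·x^6)·Dx^4  (order 4).
h: a_k = 0, 3, -9/2, 5, 59/4, 87/5, 847/30, 543/7, …
ICs: h(0) = 0, h′(0) = 3, h′′(0) = -9, h′′′(0) = 30.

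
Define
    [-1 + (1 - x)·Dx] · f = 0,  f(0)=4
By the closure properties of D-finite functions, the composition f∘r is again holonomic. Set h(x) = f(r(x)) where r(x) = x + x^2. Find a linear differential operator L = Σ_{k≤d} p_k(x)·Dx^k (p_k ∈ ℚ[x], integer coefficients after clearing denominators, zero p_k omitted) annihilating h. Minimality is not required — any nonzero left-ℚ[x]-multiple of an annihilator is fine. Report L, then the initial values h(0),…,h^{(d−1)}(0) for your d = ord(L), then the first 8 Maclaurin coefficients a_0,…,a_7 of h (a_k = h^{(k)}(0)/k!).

f: a_k = 4, 4, 4, 4, 4, 4, 4, 4, …
Change of var in L_f (x↦r) gives L₀.
L = (1 + 2·x) + (-1 + x + x^2)·Dx  (order 1).
h: a_k = 4, 4, 8, 12, 20, 32, 52, 84, …
ICs: h(0) = 4.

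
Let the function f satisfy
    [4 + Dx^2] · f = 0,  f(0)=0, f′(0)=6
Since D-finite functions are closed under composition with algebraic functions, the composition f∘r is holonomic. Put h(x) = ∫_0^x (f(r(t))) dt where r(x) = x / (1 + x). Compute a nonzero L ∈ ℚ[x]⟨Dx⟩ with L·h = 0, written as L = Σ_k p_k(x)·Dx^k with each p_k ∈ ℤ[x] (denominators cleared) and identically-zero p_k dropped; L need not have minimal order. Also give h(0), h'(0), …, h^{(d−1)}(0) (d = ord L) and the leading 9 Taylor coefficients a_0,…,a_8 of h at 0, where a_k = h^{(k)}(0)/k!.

L = 4·Dx + (2 + 6·x + 6·x^2 + 2·x^3)·Dx^2 + (1 + 4·x + 6·x^2 + 4·x^3 + x^4)·Dx^3  (order 3).
h: a_k = 0, 0, 3, -2, 1/2, 6/5, -43/15, 30/7, -2209/420, …
ICs: h(0) = 0, h′(0) = 0, h′′(0) = 6.

f: a_k = 0, 6, 0, -4, 0, 4/5, 0, -8/105, 0, …
Change of var in L_f (x↦r) gives L₀.
h=∫₀ˣh₀: take L = L₀·Dx.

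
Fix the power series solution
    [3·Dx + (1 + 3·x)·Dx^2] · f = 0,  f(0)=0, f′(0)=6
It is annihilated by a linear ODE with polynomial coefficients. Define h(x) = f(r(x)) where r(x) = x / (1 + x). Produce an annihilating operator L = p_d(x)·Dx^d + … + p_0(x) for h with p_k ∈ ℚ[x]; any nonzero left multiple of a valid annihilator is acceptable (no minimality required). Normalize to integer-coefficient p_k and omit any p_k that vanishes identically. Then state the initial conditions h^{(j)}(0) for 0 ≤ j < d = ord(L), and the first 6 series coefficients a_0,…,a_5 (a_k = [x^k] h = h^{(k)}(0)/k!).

L = (5 + 8·x)·Dx + (1 + 5·x + 4·x^2)·Dx^2  (order 2).
h: a_k = 0, 6, -15, 42, -255/2, 2046/5, …
ICs: h(0) = 0, h′(0) = 6.

f: a_k = 0, 6, -9, 18, -81/2, 486/5, …
h₀=f(r): pull back L_f along r ⇒ L₀.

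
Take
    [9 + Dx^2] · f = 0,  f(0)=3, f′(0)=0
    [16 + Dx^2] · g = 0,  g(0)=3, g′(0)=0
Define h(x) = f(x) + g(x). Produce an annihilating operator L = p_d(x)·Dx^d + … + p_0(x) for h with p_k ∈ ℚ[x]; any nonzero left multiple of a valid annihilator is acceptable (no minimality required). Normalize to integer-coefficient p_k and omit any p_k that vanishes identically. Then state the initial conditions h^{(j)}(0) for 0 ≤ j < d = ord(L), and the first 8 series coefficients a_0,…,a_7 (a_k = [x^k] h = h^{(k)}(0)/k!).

L = 144 + 25·Dx^2 + Dx^4  (order 4).
h: a_k = 6, 0, -75/2, 0, 337/8, 0, -965/48, 0, …
ICs: h(0) = 6, h′(0) = 0, h′′(0) = -75, h′′′(0) = 0.

f: a_k = 3, 0, -27/2, 0, 81/8, 0, -243/80, 0, …
g: a_k = 3, 0, -24, 0, 32, 0, -256/15, 0, …
h₀=f+g: left-lcm gives L₀, ord ≤ 4.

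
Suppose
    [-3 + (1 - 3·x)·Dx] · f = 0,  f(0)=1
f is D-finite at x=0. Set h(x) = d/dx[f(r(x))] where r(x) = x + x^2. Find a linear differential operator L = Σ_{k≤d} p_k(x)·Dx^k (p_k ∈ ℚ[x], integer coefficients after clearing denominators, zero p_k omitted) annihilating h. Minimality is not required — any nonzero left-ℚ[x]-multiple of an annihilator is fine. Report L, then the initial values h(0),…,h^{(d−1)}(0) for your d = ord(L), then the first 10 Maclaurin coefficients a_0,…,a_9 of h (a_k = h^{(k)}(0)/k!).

f: a_k = 1, 3, 9, 27, 81, 243, 729, 2187, 6561, 19683, …
Substitute x→r, Dx→(1/r')Dx; clear ⇒ L₀.
h₀' ⇒ L via d/dx closure of L₀.
L = (8 + 18·x + 18·x^2) + (-1 + x + 9·x^2 + 6·x^3)·Dx  (order 1).
h: a_k = 3, 24, 135, 684, 3240, 14742, 65205, 282528, 1205037, 5076270, …
ICs: h(0) = 3.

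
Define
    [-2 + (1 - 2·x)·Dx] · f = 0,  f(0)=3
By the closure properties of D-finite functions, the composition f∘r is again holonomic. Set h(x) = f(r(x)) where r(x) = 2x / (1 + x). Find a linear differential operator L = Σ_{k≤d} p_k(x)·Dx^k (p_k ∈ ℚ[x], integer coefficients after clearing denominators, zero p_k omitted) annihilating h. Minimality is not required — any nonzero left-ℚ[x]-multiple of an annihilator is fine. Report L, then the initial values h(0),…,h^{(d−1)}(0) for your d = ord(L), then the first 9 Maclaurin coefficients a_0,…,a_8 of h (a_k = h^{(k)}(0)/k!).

f: a_k = 3, 6, 12, 24, 48, 96, 192, 384, 768, …
f∘r: x↦r, Dx↦Dx/r' in L_f ⇒ L₀.
L = 4 + (-1 + 2·x + 3·x^2)·Dx  (order 1).
h: a_k = 3, 12, 36, 108, 324, 972, 2916, 8748, 26244, …
ICs: h(0) = 3.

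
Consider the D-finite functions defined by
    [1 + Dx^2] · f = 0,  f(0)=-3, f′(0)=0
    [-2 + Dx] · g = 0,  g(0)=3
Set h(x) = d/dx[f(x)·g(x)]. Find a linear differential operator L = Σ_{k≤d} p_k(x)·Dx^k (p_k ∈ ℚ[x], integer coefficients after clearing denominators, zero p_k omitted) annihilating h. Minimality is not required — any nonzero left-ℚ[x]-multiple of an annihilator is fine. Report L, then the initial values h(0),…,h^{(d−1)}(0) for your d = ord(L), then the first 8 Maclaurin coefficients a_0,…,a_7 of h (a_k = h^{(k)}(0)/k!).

L = 5 - 4·Dx + Dx^2  (order 2).
h: a_k = -18, -27, -9, 21/2, 57/4, 351/40, 139/40, 527/560, …
ICs: h(0) = -18, h′(0) = -27.

f: a_k = -3, 0, 3/2, 0, -1/8, 0, 1/240, 0, …
g: a_k = 3, 6, 6, 4, 2, 4/5, 4/15, 8/105, …
Sym-product of L_f,L_g gives L₀ (≤ ord 2).
Derive L from L₀ (diff closure).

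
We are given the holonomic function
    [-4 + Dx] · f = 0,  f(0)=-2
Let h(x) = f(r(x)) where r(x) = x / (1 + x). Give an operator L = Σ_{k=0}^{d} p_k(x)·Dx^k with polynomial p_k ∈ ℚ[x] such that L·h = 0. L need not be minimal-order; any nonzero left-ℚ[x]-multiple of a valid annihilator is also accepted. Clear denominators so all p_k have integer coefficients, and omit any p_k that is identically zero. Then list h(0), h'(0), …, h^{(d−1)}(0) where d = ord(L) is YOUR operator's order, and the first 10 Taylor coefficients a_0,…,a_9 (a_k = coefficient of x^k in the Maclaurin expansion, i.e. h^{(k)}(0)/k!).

L = -4 + (1 + 2·x + x^2)·Dx  (order 1).
h: a_k = -2, -8, -8, 8/3, 8/3, -56/15, 88/45, 136/315, -632/315, 6632/2835, …
ICs: h(0) = -2.

f: a_k = -2, -8, -16, -64/3, -64/3, -256/15, -512/45, -2048/315, -1024/315, -4096/2835, …
h₀=f(r): pull back L_f along r ⇒ L₀.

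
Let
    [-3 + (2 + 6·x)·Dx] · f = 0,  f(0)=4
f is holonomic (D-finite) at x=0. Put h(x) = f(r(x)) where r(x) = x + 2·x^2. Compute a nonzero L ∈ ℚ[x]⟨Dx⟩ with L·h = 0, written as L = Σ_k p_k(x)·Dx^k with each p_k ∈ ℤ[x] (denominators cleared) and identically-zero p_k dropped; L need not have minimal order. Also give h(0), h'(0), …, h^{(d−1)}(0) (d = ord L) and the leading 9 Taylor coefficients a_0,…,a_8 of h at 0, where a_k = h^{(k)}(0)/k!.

L = (-3 - 12·x) + (2 + 6·x + 12·x^2)·Dx  (order 1).
h: a_k = 4, 6, 15/2, -45/4, 315/32, 405/64, -11205/256, 41715/512, -282285/8192, …
ICs: h(0) = 4.

f: a_k = 4, 6, -9/2, 27/4, -405/32, 1701/64, -15309/256, 72171/512, -2814669/8192, …
h₀=f(r): pull back L_f along r ⇒ L₀.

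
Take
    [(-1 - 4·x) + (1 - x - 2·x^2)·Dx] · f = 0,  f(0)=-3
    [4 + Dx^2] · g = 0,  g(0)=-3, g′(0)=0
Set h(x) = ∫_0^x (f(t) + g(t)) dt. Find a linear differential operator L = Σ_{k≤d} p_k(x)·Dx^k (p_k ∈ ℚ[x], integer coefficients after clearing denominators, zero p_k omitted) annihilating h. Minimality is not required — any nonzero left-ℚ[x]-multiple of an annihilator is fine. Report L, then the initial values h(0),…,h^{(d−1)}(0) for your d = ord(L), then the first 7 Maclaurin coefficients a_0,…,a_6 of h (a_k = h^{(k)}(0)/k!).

L = (68 + 304·x + 200·x^2 + 320·x^3 + 160·x^4 + 128·x^5)·Dx + (-20 + 12·x + 24·x^2 + 8·x^3 + 48·x^4 + 96·x^5 + 64·x^6)·Dx^2 + (17 + 76·x + 50·x^2 + 80·x^3 + 40·x^4 + 32·x^5)·Dx^3 + (-5 + 3·x + 6·x^2 + 2·x^3 + 12·x^4 + 24·x^5 + 16·x^6)·Dx^4  (order 4).
h: a_k = 0, -6, -3/2, -1, -15/4, -7, -21/2, …
ICs: h(0) = 0, h′(0) = -6, h′′(0) = -3, h′′′(0) = -6.

f: a_k = -3, -3, -9, -15, -33, -63, -129, …
g: a_k = -3, 0, 6, 0, -2, 0, 4/15, …
h₀=f+g: left-lcm gives L₀, ord ≤ 3.
h=∫₀ˣh₀: take L = L₀·Dx.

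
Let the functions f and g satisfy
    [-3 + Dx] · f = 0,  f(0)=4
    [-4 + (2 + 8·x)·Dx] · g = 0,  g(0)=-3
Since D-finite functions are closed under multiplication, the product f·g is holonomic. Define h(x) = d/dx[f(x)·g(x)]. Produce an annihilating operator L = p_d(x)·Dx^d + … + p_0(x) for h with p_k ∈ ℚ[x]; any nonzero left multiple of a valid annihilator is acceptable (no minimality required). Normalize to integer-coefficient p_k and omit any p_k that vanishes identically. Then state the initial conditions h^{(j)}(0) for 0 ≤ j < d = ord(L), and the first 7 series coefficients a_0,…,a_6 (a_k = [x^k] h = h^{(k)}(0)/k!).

L = (17 + 120·x + 144·x^2) + (-5 - 32·x - 48·x^2)·Dx  (order 1).
h: a_k = -60, -204, -414, -258, -1893/2, 4131/2, -176247/20, …
ICs: h(0) = -60.

f: a_k = 4, 12, 18, 18, 27/2, 81/10, 81/20, …
g: a_k = -3, -6, 6, -12, 30, -84, 252, …
h₀=f·g: eliminate ⇒ L₀, order ≤ 1·1.
h=h₀': d/dx-closure on L₀ ⇒ L.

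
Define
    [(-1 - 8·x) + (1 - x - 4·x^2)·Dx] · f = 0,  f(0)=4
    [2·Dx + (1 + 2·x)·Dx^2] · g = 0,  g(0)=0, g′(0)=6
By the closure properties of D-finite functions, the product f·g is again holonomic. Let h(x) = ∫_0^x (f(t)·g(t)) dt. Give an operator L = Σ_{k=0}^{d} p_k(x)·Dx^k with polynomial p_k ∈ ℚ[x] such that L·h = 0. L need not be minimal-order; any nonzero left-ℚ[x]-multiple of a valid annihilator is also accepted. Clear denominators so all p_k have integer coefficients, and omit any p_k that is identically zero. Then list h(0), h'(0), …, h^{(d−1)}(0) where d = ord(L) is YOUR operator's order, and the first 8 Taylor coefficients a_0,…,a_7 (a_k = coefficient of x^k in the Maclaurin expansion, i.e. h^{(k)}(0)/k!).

L = (10 + 32·x)·Dx + (22·x + 40·x^2)·Dx^2 + (-1 - x + 6·x^2 + 8·x^3)·Dx^3  (order 3).
h: a_k = 0, 0, 12, 0, 32, 16, 1672/15, 4304/35, …
ICs: h(0) = 0, h′(0) = 0, h′′(0) = 24.

f: a_k = 4, 4, 20, 36, 116, 260, 724, 1764, …
g: a_k = 0, 6, -6, 8, -12, 96/5, -32, 384/7, …
f·g: L₀ = L_f ⊗_s L_g, ord ≤ 1·2.
∫: right-multiply L₀ by Dx.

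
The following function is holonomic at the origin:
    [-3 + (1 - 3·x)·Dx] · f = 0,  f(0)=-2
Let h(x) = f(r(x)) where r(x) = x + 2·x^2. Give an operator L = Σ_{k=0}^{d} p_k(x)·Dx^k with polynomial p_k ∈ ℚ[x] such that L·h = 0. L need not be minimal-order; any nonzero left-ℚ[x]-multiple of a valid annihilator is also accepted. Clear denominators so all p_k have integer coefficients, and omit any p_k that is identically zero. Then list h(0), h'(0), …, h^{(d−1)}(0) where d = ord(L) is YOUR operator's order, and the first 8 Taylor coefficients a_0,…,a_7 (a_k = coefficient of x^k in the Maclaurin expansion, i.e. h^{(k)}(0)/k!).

f: a_k = -2, -6, -18, -54, -162, -486, -1458, -4374, …
f∘r: x↦r, Dx↦Dx/r' in L_f ⇒ L₀.
L = (3 + 12·x) + (-1 + 3·x + 6·x^2)·Dx  (order 1).
h: a_k = -2, -6, -30, -126, -558, -2430, -10638, -46494, …
ICs: h(0) = -2.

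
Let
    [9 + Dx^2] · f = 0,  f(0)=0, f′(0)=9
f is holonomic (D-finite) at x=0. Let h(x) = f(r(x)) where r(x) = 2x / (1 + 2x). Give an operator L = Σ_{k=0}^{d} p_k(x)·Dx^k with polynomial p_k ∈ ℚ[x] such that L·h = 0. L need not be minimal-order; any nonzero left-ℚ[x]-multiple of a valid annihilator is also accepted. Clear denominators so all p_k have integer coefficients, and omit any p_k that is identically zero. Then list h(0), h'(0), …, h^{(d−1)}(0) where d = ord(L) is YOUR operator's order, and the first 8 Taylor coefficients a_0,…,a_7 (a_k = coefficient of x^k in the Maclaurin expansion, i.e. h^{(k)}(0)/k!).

f: a_k = 0, 9, 0, -27/2, 0, 243/40, 0, -729/560, …
Change of var in L_f (x↦r) gives L₀.
L = 36 + (4 + 24·x + 48·x^2 + 32·x^3)·Dx + (1 + 8·x + 24·x^2 + 32·x^3 + 16·x^4)·Dx^2  (order 2).
h: a_k = 0, 18, -36, -36, 504, -10548/5, 6120, -464472/35, …
ICs: h(0) = 0, h′(0) = 18.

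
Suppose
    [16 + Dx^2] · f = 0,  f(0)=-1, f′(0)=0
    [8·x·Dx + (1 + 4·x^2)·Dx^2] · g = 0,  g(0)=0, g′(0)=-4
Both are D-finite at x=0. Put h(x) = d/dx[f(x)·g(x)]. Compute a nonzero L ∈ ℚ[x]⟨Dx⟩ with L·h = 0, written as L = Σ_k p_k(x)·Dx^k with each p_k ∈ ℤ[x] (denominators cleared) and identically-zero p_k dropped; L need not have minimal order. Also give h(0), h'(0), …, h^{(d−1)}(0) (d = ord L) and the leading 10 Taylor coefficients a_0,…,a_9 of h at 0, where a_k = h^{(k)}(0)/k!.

L = (4096 + 58368·x^2 + 354304·x^4 + 983040·x^6 + 1867776·x^8 + 2621440·x^10 + 2097152·x^12) + (1984·x + 30208·x^3 + 158720·x^5 + 409600·x^7 + 655360·x^9 + 524288·x^11)·Dx + (336 + 5216·x^2 + 34560·x^4 + 114176·x^6 + 249856·x^8 + 360448·x^10 + 262144·x^12)·Dx^2 + (124·x + 1888·x^3 + 9920·x^5 + 25600·x^7 + 40960·x^9 + 32768·x^11)·Dx^3 + (5 + 98·x^2 + 776·x^4 + 3296·x^6 + 8320·x^8 + 12288·x^10 + 8192·x^12)·Dx^4  (order 4).
h: a_k = 4, 0, -112, 0, 1472/3, 0, -68864/45, 0, 109568/21, 0, …
ICs: h(0) = 4, h′(0) = 0, h′′(0) = -224, h′′′(0) = 0.

f: a_k = -1, 0, 8, 0, -32/3, 0, 256/45, 0, -512/315, 0, …
g: a_k = 0, -4, 0, 16/3, 0, -64/5, 0, 256/7, 0, -1024/9, …
Sym-product of L_f,L_g gives L₀ (≤ ord 4).
Derive L from L₀ (diff closure).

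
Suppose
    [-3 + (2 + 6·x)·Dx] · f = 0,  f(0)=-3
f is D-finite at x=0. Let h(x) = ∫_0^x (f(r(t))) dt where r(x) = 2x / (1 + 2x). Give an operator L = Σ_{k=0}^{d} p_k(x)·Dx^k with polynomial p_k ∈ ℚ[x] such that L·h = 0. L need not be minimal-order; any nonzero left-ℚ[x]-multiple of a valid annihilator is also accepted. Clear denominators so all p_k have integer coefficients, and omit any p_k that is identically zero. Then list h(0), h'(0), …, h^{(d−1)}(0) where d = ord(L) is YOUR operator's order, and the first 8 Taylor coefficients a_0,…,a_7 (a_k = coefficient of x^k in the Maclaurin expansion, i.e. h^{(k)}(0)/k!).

L = -3·Dx + (1 + 10·x + 16·x^2)·Dx^2  (order 2).
h: a_k = 0, -3, -9/2, 21/2, -261/8, 5031/40, -9069/16, 318915/112, …
ICs: h(0) = 0, h′(0) = -3.

f: a_k = -3, -9/2, 27/8, -81/16, 1215/128, -5103/256, 45927/1024, -216513/2048, …
h₀=f(r): pull back L_f along r ⇒ L₀.
h=∫₀ˣh₀: take L = L₀·Dx.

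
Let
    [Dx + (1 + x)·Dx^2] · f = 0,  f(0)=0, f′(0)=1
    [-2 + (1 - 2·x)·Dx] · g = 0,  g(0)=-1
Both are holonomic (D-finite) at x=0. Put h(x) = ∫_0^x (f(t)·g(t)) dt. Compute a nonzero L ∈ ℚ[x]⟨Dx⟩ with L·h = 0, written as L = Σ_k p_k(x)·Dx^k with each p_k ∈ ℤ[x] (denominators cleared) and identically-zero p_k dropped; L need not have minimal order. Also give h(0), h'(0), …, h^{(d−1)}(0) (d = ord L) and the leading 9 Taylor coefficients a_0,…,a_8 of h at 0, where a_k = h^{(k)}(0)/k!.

L = 2·Dx + (3 + 6·x)·Dx^2 + (-1 + x + 2·x^2)·Dx^3  (order 3).
h: a_k = 0, 0, -1/2, -1/2, -5/6, -77/60, -391/180, -37/10, -909/140, …
ICs: h(0) = 0, h′(0) = 0, h′′(0) = -1.

f: a_k = 0, 1, -1/2, 1/3, -1/4, 1/5, -1/6, 1/7, -1/8, …
g: a_k = -1, -2, -4, -8, -16, -32, -64, -128, -256, …
Sym-product of L_f,L_g gives L₀ (≤ ord 2).
Integrate: L := L₀·Dx.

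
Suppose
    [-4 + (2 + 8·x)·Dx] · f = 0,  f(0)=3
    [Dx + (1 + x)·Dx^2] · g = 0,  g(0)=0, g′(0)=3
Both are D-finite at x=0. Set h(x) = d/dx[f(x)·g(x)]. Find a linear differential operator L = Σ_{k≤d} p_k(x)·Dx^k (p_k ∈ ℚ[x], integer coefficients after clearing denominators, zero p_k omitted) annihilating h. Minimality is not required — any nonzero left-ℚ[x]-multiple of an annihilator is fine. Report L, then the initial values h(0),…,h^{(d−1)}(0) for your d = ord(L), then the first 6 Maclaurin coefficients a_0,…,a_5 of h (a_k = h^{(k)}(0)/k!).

f: a_k = 3, 6, -6, 12, -30, 84, …
g: a_k = 0, 3, -3/2, 1, -3/4, 3/5, …
Sym-product of L_f,L_g gives L₀ (≤ ord 2).
Derive L from L₀ (diff closure).
L = (-4 + 40·x + 8·x^2) + (28 + 174·x + 264·x^2 + 64·x^3)·Dx + (5 + 47·x + 138·x^2 + 128·x^3 + 32·x^4)·Dx^2  (order 2).
h: a_k = 9, 27, -72, 195, -1167/2, 9468/5, …
ICs: h(0) = 9, h′(0) = 27.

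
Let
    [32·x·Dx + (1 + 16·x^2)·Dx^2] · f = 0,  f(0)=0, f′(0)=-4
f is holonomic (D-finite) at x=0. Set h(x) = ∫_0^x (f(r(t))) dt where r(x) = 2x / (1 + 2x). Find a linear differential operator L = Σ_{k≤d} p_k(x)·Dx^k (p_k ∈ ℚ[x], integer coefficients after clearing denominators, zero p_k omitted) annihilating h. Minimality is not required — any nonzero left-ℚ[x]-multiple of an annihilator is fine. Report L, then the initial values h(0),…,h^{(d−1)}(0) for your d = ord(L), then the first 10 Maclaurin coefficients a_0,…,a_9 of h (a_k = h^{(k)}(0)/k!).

f: a_k = 0, -4, 0, 64/3, 0, -1024/5, 0, 16384/7, 0, -262144/9, …
Substitute x→r, Dx→(1/r')Dx; clear ⇒ L₀.
∫: right-multiply L₀ by Dx.
L = (4 + 136·x)·Dx^2 + (1 + 4·x + 68·x^2)·Dx^3  (order 3).
h: a_k = 0, 0, -4, 16/3, 104/3, -192, -6464/15, 156416/21, -46528/7, -824320/3, …
ICs: h(0) = 0, h′(0) = 0, h′′(0) = -8.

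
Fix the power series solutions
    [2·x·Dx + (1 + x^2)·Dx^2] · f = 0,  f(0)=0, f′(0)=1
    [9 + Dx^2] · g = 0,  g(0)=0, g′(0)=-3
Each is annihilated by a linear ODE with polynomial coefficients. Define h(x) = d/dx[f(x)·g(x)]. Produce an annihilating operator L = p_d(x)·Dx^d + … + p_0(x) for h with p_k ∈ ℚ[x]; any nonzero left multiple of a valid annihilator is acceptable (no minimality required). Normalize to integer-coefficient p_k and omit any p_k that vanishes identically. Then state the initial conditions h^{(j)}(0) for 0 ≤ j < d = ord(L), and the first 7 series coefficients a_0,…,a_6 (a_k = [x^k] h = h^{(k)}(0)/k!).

L = (20358 + 86886·x^2 + 157437·x^4 + 155520·x^6 + 96228·x^8 + 36450·x^10 + 6561·x^12) + (6372·x + 25596·x^3 + 39960·x^5 + 32400·x^7 + 14580·x^9 + 2916·x^11)·Dx + (3432 + 15828·x^2 + 31110·x^4 + 33588·x^6 + 22032·x^8 + 8424·x^10 + 1458·x^12)·Dx^2 + (708·x + 2844·x^3 + 4440·x^5 + 3600·x^7 + 1620·x^9 + 324·x^11)·Dx^3 + (130 + 686·x^2 + 1513·x^4 + 1812·x^6 + 1260·x^8 + 486·x^10 + 81·x^12)·Dx^4  (order 4).
h: a_k = 0, -6, 0, 22, 0, -99/4, 0, …
ICs: h(0) = 0, h′(0) = -6, h′′(0) = 0, h′′′(0) = 132.

f: a_k = 0, 1, 0, -1/3, 0, 1/5, 0, …
g: a_k = 0, -3, 0, 9/2, 0, -81/40, 0, …
L₀ := L_f ⊗_s L_g (sym. prod.), ord ≤ 4.
Differentiate: ansatz ord ≤ ord L₀ ⇒ L.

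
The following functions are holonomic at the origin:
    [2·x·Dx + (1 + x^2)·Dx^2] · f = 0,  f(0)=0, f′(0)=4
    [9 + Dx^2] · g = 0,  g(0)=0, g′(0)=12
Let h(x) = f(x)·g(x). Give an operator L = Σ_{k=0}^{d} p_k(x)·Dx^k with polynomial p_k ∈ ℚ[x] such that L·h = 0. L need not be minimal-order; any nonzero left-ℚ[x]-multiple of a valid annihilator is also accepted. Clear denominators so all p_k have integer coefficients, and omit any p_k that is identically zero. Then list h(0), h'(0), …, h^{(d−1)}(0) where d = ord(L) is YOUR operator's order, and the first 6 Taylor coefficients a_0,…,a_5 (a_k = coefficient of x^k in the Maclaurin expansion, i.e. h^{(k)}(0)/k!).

L = (1170 + 3834·x^2 + 4779·x^4 + 2916·x^6 + 729·x^8) + (396·x + 1044·x^3 + 972·x^5 + 324·x^7)·Dx + (220 + 768·x^2 + 1026·x^4 + 648·x^6 + 162·x^8)·Dx^2 + (44·x + 116·x^3 + 108·x^5 + 36·x^7)·Dx^3 + (10 + 38·x^2 + 55·x^4 + 36·x^6 + 9·x^8)·Dx^4  (order 4).
h: a_k = 0, 0, 48, 0, -88, 0, …
ICs: h(0) = 0, h′(0) = 0, h′′(0) = 96, h′′′(0) = 0.

f: a_k = 0, 4, 0, -4/3, 0, 4/5, …
g: a_k = 0, 12, 0, -18, 0, 81/10, …
h₀=f·g: eliminate ⇒ L₀, order ≤ 2·2.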